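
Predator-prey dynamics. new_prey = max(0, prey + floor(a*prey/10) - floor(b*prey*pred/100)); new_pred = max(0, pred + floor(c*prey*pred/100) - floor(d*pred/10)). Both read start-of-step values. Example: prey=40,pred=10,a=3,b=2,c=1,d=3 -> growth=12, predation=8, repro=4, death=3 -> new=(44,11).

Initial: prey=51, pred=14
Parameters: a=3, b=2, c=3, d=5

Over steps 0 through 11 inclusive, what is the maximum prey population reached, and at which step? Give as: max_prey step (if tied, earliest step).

Step 1: prey: 51+15-14=52; pred: 14+21-7=28
Step 2: prey: 52+15-29=38; pred: 28+43-14=57
Step 3: prey: 38+11-43=6; pred: 57+64-28=93
Step 4: prey: 6+1-11=0; pred: 93+16-46=63
Step 5: prey: 0+0-0=0; pred: 63+0-31=32
Step 6: prey: 0+0-0=0; pred: 32+0-16=16
Step 7: prey: 0+0-0=0; pred: 16+0-8=8
Step 8: prey: 0+0-0=0; pred: 8+0-4=4
Step 9: prey: 0+0-0=0; pred: 4+0-2=2
Step 10: prey: 0+0-0=0; pred: 2+0-1=1
Step 11: prey: 0+0-0=0; pred: 1+0-0=1
Max prey = 52 at step 1

Answer: 52 1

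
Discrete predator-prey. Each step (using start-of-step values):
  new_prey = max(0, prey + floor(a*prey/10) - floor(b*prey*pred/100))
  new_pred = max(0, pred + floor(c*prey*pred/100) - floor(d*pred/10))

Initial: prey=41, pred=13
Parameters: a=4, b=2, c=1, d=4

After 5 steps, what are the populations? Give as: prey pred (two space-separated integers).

Step 1: prey: 41+16-10=47; pred: 13+5-5=13
Step 2: prey: 47+18-12=53; pred: 13+6-5=14
Step 3: prey: 53+21-14=60; pred: 14+7-5=16
Step 4: prey: 60+24-19=65; pred: 16+9-6=19
Step 5: prey: 65+26-24=67; pred: 19+12-7=24

Answer: 67 24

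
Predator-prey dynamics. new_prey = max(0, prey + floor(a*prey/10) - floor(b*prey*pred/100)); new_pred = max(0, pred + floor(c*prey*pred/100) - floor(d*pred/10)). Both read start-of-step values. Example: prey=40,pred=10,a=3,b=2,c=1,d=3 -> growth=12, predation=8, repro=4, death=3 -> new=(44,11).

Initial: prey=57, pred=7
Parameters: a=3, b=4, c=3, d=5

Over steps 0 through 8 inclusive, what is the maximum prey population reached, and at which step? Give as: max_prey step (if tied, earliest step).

Step 1: prey: 57+17-15=59; pred: 7+11-3=15
Step 2: prey: 59+17-35=41; pred: 15+26-7=34
Step 3: prey: 41+12-55=0; pred: 34+41-17=58
Step 4: prey: 0+0-0=0; pred: 58+0-29=29
Step 5: prey: 0+0-0=0; pred: 29+0-14=15
Step 6: prey: 0+0-0=0; pred: 15+0-7=8
Step 7: prey: 0+0-0=0; pred: 8+0-4=4
Step 8: prey: 0+0-0=0; pred: 4+0-2=2
Max prey = 59 at step 1

Answer: 59 1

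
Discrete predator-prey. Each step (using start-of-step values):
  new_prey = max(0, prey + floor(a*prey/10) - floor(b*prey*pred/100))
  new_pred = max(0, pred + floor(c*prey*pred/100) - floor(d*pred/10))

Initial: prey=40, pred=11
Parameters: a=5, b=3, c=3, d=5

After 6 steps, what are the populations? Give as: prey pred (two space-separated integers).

Step 1: prey: 40+20-13=47; pred: 11+13-5=19
Step 2: prey: 47+23-26=44; pred: 19+26-9=36
Step 3: prey: 44+22-47=19; pred: 36+47-18=65
Step 4: prey: 19+9-37=0; pred: 65+37-32=70
Step 5: prey: 0+0-0=0; pred: 70+0-35=35
Step 6: prey: 0+0-0=0; pred: 35+0-17=18

Answer: 0 18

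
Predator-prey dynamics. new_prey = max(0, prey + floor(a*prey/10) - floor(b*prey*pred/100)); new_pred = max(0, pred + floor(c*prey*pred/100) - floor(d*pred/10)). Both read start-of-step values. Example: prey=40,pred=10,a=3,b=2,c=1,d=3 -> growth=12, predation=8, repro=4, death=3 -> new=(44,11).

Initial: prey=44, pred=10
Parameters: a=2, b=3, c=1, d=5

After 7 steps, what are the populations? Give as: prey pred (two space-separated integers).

Answer: 46 3

Derivation:
Step 1: prey: 44+8-13=39; pred: 10+4-5=9
Step 2: prey: 39+7-10=36; pred: 9+3-4=8
Step 3: prey: 36+7-8=35; pred: 8+2-4=6
Step 4: prey: 35+7-6=36; pred: 6+2-3=5
Step 5: prey: 36+7-5=38; pred: 5+1-2=4
Step 6: prey: 38+7-4=41; pred: 4+1-2=3
Step 7: prey: 41+8-3=46; pred: 3+1-1=3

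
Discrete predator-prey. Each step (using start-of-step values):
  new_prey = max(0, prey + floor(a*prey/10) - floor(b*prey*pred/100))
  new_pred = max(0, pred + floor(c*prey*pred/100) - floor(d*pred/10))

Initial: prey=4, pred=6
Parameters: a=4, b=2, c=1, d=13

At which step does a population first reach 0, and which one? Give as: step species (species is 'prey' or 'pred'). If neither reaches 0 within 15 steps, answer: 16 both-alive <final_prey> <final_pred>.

Answer: 1 pred

Derivation:
Step 1: prey: 4+1-0=5; pred: 6+0-7=0
First extinction: pred at step 1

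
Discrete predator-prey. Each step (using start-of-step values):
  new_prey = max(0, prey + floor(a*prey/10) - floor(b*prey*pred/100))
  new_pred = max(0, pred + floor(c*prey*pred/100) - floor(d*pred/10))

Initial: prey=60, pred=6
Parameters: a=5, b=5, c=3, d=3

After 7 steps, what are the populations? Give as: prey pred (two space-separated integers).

Answer: 0 25

Derivation:
Step 1: prey: 60+30-18=72; pred: 6+10-1=15
Step 2: prey: 72+36-54=54; pred: 15+32-4=43
Step 3: prey: 54+27-116=0; pred: 43+69-12=100
Step 4: prey: 0+0-0=0; pred: 100+0-30=70
Step 5: prey: 0+0-0=0; pred: 70+0-21=49
Step 6: prey: 0+0-0=0; pred: 49+0-14=35
Step 7: prey: 0+0-0=0; pred: 35+0-10=25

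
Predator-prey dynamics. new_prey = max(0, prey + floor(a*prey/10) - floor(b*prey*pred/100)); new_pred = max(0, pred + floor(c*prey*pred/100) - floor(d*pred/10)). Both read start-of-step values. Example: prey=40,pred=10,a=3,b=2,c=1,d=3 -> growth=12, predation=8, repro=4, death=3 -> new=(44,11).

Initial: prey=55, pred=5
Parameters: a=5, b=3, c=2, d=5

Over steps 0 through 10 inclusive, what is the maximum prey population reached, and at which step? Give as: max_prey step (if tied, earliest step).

Answer: 99 3

Derivation:
Step 1: prey: 55+27-8=74; pred: 5+5-2=8
Step 2: prey: 74+37-17=94; pred: 8+11-4=15
Step 3: prey: 94+47-42=99; pred: 15+28-7=36
Step 4: prey: 99+49-106=42; pred: 36+71-18=89
Step 5: prey: 42+21-112=0; pred: 89+74-44=119
Step 6: prey: 0+0-0=0; pred: 119+0-59=60
Step 7: prey: 0+0-0=0; pred: 60+0-30=30
Step 8: prey: 0+0-0=0; pred: 30+0-15=15
Step 9: prey: 0+0-0=0; pred: 15+0-7=8
Step 10: prey: 0+0-0=0; pred: 8+0-4=4
Max prey = 99 at step 3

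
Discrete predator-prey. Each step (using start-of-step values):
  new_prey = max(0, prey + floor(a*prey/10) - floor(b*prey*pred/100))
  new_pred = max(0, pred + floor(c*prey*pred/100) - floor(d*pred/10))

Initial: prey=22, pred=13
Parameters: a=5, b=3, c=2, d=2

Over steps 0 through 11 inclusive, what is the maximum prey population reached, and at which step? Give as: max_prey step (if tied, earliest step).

Answer: 25 1

Derivation:
Step 1: prey: 22+11-8=25; pred: 13+5-2=16
Step 2: prey: 25+12-12=25; pred: 16+8-3=21
Step 3: prey: 25+12-15=22; pred: 21+10-4=27
Step 4: prey: 22+11-17=16; pred: 27+11-5=33
Step 5: prey: 16+8-15=9; pred: 33+10-6=37
Step 6: prey: 9+4-9=4; pred: 37+6-7=36
Step 7: prey: 4+2-4=2; pred: 36+2-7=31
Step 8: prey: 2+1-1=2; pred: 31+1-6=26
Step 9: prey: 2+1-1=2; pred: 26+1-5=22
Step 10: prey: 2+1-1=2; pred: 22+0-4=18
Step 11: prey: 2+1-1=2; pred: 18+0-3=15
Max prey = 25 at step 1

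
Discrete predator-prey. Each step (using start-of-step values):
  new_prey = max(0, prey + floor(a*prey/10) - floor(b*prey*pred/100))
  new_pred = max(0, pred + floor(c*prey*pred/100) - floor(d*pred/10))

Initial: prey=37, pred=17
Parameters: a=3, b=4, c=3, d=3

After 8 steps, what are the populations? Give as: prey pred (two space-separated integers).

Answer: 0 7

Derivation:
Step 1: prey: 37+11-25=23; pred: 17+18-5=30
Step 2: prey: 23+6-27=2; pred: 30+20-9=41
Step 3: prey: 2+0-3=0; pred: 41+2-12=31
Step 4: prey: 0+0-0=0; pred: 31+0-9=22
Step 5: prey: 0+0-0=0; pred: 22+0-6=16
Step 6: prey: 0+0-0=0; pred: 16+0-4=12
Step 7: prey: 0+0-0=0; pred: 12+0-3=9
Step 8: prey: 0+0-0=0; pred: 9+0-2=7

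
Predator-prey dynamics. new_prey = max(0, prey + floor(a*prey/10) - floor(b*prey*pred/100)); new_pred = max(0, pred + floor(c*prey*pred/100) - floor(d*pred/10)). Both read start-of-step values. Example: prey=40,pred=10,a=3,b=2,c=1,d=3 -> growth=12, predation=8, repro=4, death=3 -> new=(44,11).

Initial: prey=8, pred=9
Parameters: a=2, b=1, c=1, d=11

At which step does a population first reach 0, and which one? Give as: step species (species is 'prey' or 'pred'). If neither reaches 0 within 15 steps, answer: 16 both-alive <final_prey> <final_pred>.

Step 1: prey: 8+1-0=9; pred: 9+0-9=0
First extinction: pred at step 1

Answer: 1 pred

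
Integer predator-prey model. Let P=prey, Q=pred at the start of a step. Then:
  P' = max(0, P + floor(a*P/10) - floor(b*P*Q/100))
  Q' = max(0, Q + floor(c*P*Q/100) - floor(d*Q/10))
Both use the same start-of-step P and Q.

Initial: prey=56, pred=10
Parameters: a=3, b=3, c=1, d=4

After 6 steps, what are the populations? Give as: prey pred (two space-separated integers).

Step 1: prey: 56+16-16=56; pred: 10+5-4=11
Step 2: prey: 56+16-18=54; pred: 11+6-4=13
Step 3: prey: 54+16-21=49; pred: 13+7-5=15
Step 4: prey: 49+14-22=41; pred: 15+7-6=16
Step 5: prey: 41+12-19=34; pred: 16+6-6=16
Step 6: prey: 34+10-16=28; pred: 16+5-6=15

Answer: 28 15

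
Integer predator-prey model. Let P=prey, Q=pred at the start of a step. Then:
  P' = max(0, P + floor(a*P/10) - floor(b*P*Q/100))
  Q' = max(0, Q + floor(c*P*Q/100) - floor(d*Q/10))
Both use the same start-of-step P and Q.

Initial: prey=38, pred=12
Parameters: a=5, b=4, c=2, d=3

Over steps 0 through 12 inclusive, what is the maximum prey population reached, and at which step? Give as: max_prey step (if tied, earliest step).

Step 1: prey: 38+19-18=39; pred: 12+9-3=18
Step 2: prey: 39+19-28=30; pred: 18+14-5=27
Step 3: prey: 30+15-32=13; pred: 27+16-8=35
Step 4: prey: 13+6-18=1; pred: 35+9-10=34
Step 5: prey: 1+0-1=0; pred: 34+0-10=24
Step 6: prey: 0+0-0=0; pred: 24+0-7=17
Step 7: prey: 0+0-0=0; pred: 17+0-5=12
Step 8: prey: 0+0-0=0; pred: 12+0-3=9
Step 9: prey: 0+0-0=0; pred: 9+0-2=7
Step 10: prey: 0+0-0=0; pred: 7+0-2=5
Step 11: prey: 0+0-0=0; pred: 5+0-1=4
Step 12: prey: 0+0-0=0; pred: 4+0-1=3
Max prey = 39 at step 1

Answer: 39 1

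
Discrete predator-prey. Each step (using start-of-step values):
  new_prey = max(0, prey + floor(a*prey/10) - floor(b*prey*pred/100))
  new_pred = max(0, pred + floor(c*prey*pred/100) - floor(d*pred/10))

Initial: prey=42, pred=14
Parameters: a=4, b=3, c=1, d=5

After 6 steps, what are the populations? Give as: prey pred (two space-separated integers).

Step 1: prey: 42+16-17=41; pred: 14+5-7=12
Step 2: prey: 41+16-14=43; pred: 12+4-6=10
Step 3: prey: 43+17-12=48; pred: 10+4-5=9
Step 4: prey: 48+19-12=55; pred: 9+4-4=9
Step 5: prey: 55+22-14=63; pred: 9+4-4=9
Step 6: prey: 63+25-17=71; pred: 9+5-4=10

Answer: 71 10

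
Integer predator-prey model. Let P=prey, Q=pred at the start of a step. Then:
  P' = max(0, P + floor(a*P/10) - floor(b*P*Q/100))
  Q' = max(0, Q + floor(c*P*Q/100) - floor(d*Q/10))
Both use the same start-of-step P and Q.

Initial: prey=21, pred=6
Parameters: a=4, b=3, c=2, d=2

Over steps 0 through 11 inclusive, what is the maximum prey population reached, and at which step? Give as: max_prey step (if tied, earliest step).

Step 1: prey: 21+8-3=26; pred: 6+2-1=7
Step 2: prey: 26+10-5=31; pred: 7+3-1=9
Step 3: prey: 31+12-8=35; pred: 9+5-1=13
Step 4: prey: 35+14-13=36; pred: 13+9-2=20
Step 5: prey: 36+14-21=29; pred: 20+14-4=30
Step 6: prey: 29+11-26=14; pred: 30+17-6=41
Step 7: prey: 14+5-17=2; pred: 41+11-8=44
Step 8: prey: 2+0-2=0; pred: 44+1-8=37
Step 9: prey: 0+0-0=0; pred: 37+0-7=30
Step 10: prey: 0+0-0=0; pred: 30+0-6=24
Step 11: prey: 0+0-0=0; pred: 24+0-4=20
Max prey = 36 at step 4

Answer: 36 4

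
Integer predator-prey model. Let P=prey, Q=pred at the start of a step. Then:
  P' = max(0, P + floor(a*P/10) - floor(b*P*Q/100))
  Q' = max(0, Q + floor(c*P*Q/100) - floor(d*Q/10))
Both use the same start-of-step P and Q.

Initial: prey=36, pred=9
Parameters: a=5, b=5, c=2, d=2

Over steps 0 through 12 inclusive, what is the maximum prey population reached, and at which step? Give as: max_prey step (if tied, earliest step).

Answer: 38 1

Derivation:
Step 1: prey: 36+18-16=38; pred: 9+6-1=14
Step 2: prey: 38+19-26=31; pred: 14+10-2=22
Step 3: prey: 31+15-34=12; pred: 22+13-4=31
Step 4: prey: 12+6-18=0; pred: 31+7-6=32
Step 5: prey: 0+0-0=0; pred: 32+0-6=26
Step 6: prey: 0+0-0=0; pred: 26+0-5=21
Step 7: prey: 0+0-0=0; pred: 21+0-4=17
Step 8: prey: 0+0-0=0; pred: 17+0-3=14
Step 9: prey: 0+0-0=0; pred: 14+0-2=12
Step 10: prey: 0+0-0=0; pred: 12+0-2=10
Step 11: prey: 0+0-0=0; pred: 10+0-2=8
Step 12: prey: 0+0-0=0; pred: 8+0-1=7
Max prey = 38 at step 1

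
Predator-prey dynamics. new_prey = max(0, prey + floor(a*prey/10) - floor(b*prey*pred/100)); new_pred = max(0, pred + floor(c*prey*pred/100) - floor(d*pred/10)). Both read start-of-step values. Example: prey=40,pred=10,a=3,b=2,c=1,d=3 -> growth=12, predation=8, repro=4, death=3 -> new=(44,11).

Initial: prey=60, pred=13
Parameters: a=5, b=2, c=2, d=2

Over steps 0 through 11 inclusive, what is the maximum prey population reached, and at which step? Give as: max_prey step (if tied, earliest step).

Answer: 75 1

Derivation:
Step 1: prey: 60+30-15=75; pred: 13+15-2=26
Step 2: prey: 75+37-39=73; pred: 26+39-5=60
Step 3: prey: 73+36-87=22; pred: 60+87-12=135
Step 4: prey: 22+11-59=0; pred: 135+59-27=167
Step 5: prey: 0+0-0=0; pred: 167+0-33=134
Step 6: prey: 0+0-0=0; pred: 134+0-26=108
Step 7: prey: 0+0-0=0; pred: 108+0-21=87
Step 8: prey: 0+0-0=0; pred: 87+0-17=70
Step 9: prey: 0+0-0=0; pred: 70+0-14=56
Step 10: prey: 0+0-0=0; pred: 56+0-11=45
Step 11: prey: 0+0-0=0; pred: 45+0-9=36
Max prey = 75 at step 1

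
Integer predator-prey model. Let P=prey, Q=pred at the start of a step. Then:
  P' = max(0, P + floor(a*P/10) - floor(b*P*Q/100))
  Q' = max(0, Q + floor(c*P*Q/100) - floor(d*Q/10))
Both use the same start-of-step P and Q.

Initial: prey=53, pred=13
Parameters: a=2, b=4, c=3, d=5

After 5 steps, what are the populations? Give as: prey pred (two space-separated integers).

Step 1: prey: 53+10-27=36; pred: 13+20-6=27
Step 2: prey: 36+7-38=5; pred: 27+29-13=43
Step 3: prey: 5+1-8=0; pred: 43+6-21=28
Step 4: prey: 0+0-0=0; pred: 28+0-14=14
Step 5: prey: 0+0-0=0; pred: 14+0-7=7

Answer: 0 7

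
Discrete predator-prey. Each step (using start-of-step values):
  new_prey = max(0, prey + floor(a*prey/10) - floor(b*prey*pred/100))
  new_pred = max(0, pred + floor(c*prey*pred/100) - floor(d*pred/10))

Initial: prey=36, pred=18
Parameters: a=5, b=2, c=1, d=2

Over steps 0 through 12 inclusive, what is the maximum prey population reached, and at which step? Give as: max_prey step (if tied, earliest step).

Step 1: prey: 36+18-12=42; pred: 18+6-3=21
Step 2: prey: 42+21-17=46; pred: 21+8-4=25
Step 3: prey: 46+23-23=46; pred: 25+11-5=31
Step 4: prey: 46+23-28=41; pred: 31+14-6=39
Step 5: prey: 41+20-31=30; pred: 39+15-7=47
Step 6: prey: 30+15-28=17; pred: 47+14-9=52
Step 7: prey: 17+8-17=8; pred: 52+8-10=50
Step 8: prey: 8+4-8=4; pred: 50+4-10=44
Step 9: prey: 4+2-3=3; pred: 44+1-8=37
Step 10: prey: 3+1-2=2; pred: 37+1-7=31
Step 11: prey: 2+1-1=2; pred: 31+0-6=25
Step 12: prey: 2+1-1=2; pred: 25+0-5=20
Max prey = 46 at step 2

Answer: 46 2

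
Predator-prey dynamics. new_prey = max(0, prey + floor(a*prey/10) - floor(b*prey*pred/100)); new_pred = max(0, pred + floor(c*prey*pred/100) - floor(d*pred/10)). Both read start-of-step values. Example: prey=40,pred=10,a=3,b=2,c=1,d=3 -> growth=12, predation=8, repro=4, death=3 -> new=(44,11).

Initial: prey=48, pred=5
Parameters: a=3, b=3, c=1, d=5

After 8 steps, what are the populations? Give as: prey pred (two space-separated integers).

Answer: 70 21

Derivation:
Step 1: prey: 48+14-7=55; pred: 5+2-2=5
Step 2: prey: 55+16-8=63; pred: 5+2-2=5
Step 3: prey: 63+18-9=72; pred: 5+3-2=6
Step 4: prey: 72+21-12=81; pred: 6+4-3=7
Step 5: prey: 81+24-17=88; pred: 7+5-3=9
Step 6: prey: 88+26-23=91; pred: 9+7-4=12
Step 7: prey: 91+27-32=86; pred: 12+10-6=16
Step 8: prey: 86+25-41=70; pred: 16+13-8=21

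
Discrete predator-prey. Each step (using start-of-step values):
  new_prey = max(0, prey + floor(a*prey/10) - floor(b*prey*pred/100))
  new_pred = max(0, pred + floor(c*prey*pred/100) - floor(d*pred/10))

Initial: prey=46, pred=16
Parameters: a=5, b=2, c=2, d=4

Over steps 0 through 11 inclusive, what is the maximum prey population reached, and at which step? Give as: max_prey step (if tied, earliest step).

Step 1: prey: 46+23-14=55; pred: 16+14-6=24
Step 2: prey: 55+27-26=56; pred: 24+26-9=41
Step 3: prey: 56+28-45=39; pred: 41+45-16=70
Step 4: prey: 39+19-54=4; pred: 70+54-28=96
Step 5: prey: 4+2-7=0; pred: 96+7-38=65
Step 6: prey: 0+0-0=0; pred: 65+0-26=39
Step 7: prey: 0+0-0=0; pred: 39+0-15=24
Step 8: prey: 0+0-0=0; pred: 24+0-9=15
Step 9: prey: 0+0-0=0; pred: 15+0-6=9
Step 10: prey: 0+0-0=0; pred: 9+0-3=6
Step 11: prey: 0+0-0=0; pred: 6+0-2=4
Max prey = 56 at step 2

Answer: 56 2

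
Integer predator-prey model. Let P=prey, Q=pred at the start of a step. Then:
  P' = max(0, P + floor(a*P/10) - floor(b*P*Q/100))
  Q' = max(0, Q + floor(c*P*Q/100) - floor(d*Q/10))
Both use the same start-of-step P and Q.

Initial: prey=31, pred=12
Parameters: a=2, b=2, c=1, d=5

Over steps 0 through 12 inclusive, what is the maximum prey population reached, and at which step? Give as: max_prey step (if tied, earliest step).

Answer: 99 12

Derivation:
Step 1: prey: 31+6-7=30; pred: 12+3-6=9
Step 2: prey: 30+6-5=31; pred: 9+2-4=7
Step 3: prey: 31+6-4=33; pred: 7+2-3=6
Step 4: prey: 33+6-3=36; pred: 6+1-3=4
Step 5: prey: 36+7-2=41; pred: 4+1-2=3
Step 6: prey: 41+8-2=47; pred: 3+1-1=3
Step 7: prey: 47+9-2=54; pred: 3+1-1=3
Step 8: prey: 54+10-3=61; pred: 3+1-1=3
Step 9: prey: 61+12-3=70; pred: 3+1-1=3
Step 10: prey: 70+14-4=80; pred: 3+2-1=4
Step 11: prey: 80+16-6=90; pred: 4+3-2=5
Step 12: prey: 90+18-9=99; pred: 5+4-2=7
Max prey = 99 at step 12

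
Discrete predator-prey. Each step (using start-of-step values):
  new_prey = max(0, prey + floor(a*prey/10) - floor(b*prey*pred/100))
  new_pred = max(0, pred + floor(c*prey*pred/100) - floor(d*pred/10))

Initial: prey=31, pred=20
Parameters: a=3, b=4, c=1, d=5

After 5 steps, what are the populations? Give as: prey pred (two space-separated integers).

Step 1: prey: 31+9-24=16; pred: 20+6-10=16
Step 2: prey: 16+4-10=10; pred: 16+2-8=10
Step 3: prey: 10+3-4=9; pred: 10+1-5=6
Step 4: prey: 9+2-2=9; pred: 6+0-3=3
Step 5: prey: 9+2-1=10; pred: 3+0-1=2

Answer: 10 2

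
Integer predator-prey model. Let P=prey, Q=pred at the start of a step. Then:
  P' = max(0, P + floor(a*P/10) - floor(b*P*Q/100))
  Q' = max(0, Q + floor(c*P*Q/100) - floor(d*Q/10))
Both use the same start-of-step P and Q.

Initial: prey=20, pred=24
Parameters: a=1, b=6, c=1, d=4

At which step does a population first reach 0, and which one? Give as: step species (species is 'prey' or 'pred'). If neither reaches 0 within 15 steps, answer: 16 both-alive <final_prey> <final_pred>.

Step 1: prey: 20+2-28=0; pred: 24+4-9=19
First extinction: prey at step 1

Answer: 1 prey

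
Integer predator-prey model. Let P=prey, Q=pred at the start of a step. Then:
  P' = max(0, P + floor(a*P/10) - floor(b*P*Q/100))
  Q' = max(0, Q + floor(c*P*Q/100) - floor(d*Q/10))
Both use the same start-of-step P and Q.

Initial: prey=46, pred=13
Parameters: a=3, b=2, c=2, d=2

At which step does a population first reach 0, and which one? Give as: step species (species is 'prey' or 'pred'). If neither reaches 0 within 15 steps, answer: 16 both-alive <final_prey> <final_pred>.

Step 1: prey: 46+13-11=48; pred: 13+11-2=22
Step 2: prey: 48+14-21=41; pred: 22+21-4=39
Step 3: prey: 41+12-31=22; pred: 39+31-7=63
Step 4: prey: 22+6-27=1; pred: 63+27-12=78
Step 5: prey: 1+0-1=0; pred: 78+1-15=64
First extinction: prey at step 5

Answer: 5 prey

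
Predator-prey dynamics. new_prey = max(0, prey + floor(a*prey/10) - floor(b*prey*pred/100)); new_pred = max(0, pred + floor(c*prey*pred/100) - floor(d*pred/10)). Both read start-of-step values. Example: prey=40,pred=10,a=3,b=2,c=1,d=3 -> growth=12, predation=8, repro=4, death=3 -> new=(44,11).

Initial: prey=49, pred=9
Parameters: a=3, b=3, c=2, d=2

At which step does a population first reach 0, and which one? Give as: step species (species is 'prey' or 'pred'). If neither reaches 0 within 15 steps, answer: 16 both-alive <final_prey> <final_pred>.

Step 1: prey: 49+14-13=50; pred: 9+8-1=16
Step 2: prey: 50+15-24=41; pred: 16+16-3=29
Step 3: prey: 41+12-35=18; pred: 29+23-5=47
Step 4: prey: 18+5-25=0; pred: 47+16-9=54
First extinction: prey at step 4

Answer: 4 prey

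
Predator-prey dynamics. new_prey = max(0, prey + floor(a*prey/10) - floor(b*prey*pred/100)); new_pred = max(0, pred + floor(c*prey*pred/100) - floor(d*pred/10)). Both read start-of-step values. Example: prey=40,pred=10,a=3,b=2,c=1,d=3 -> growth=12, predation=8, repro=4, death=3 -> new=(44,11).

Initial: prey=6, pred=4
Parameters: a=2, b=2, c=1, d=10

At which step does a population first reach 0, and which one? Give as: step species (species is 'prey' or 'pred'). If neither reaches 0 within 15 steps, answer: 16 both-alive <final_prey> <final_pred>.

Step 1: prey: 6+1-0=7; pred: 4+0-4=0
First extinction: pred at step 1

Answer: 1 pred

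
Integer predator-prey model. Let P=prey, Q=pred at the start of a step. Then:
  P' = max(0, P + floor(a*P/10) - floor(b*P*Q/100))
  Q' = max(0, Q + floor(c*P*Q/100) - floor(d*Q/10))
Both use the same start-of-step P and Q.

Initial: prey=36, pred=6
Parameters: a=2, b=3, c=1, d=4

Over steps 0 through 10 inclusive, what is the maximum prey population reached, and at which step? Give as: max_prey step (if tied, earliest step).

Step 1: prey: 36+7-6=37; pred: 6+2-2=6
Step 2: prey: 37+7-6=38; pred: 6+2-2=6
Step 3: prey: 38+7-6=39; pred: 6+2-2=6
Step 4: prey: 39+7-7=39; pred: 6+2-2=6
Step 5: prey: 39+7-7=39; pred: 6+2-2=6
Step 6: prey: 39+7-7=39; pred: 6+2-2=6
Step 7: prey: 39+7-7=39; pred: 6+2-2=6
Step 8: prey: 39+7-7=39; pred: 6+2-2=6
Step 9: prey: 39+7-7=39; pred: 6+2-2=6
Step 10: prey: 39+7-7=39; pred: 6+2-2=6
Max prey = 39 at step 3

Answer: 39 3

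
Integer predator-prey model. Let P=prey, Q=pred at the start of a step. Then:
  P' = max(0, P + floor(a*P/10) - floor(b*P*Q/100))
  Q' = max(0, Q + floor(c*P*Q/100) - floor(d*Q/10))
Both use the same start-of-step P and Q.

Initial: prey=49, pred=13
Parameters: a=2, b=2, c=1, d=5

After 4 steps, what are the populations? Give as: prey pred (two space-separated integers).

Answer: 41 10

Derivation:
Step 1: prey: 49+9-12=46; pred: 13+6-6=13
Step 2: prey: 46+9-11=44; pred: 13+5-6=12
Step 3: prey: 44+8-10=42; pred: 12+5-6=11
Step 4: prey: 42+8-9=41; pred: 11+4-5=10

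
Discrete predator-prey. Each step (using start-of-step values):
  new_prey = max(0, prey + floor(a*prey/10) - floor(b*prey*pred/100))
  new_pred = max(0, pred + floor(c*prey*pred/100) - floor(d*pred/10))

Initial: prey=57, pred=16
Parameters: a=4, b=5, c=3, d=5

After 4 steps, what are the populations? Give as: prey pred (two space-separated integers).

Answer: 0 14

Derivation:
Step 1: prey: 57+22-45=34; pred: 16+27-8=35
Step 2: prey: 34+13-59=0; pred: 35+35-17=53
Step 3: prey: 0+0-0=0; pred: 53+0-26=27
Step 4: prey: 0+0-0=0; pred: 27+0-13=14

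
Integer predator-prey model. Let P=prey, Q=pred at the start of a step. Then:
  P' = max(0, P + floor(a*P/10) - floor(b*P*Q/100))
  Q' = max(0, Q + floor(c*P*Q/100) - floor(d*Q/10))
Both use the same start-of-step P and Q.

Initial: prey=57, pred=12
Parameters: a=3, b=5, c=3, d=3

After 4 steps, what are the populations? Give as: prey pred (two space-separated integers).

Step 1: prey: 57+17-34=40; pred: 12+20-3=29
Step 2: prey: 40+12-58=0; pred: 29+34-8=55
Step 3: prey: 0+0-0=0; pred: 55+0-16=39
Step 4: prey: 0+0-0=0; pred: 39+0-11=28

Answer: 0 28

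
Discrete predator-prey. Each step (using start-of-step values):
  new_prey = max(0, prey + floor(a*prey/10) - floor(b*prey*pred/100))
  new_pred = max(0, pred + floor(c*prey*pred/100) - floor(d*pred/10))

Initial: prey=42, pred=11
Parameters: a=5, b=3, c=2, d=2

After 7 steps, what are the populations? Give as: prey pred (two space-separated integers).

Step 1: prey: 42+21-13=50; pred: 11+9-2=18
Step 2: prey: 50+25-27=48; pred: 18+18-3=33
Step 3: prey: 48+24-47=25; pred: 33+31-6=58
Step 4: prey: 25+12-43=0; pred: 58+29-11=76
Step 5: prey: 0+0-0=0; pred: 76+0-15=61
Step 6: prey: 0+0-0=0; pred: 61+0-12=49
Step 7: prey: 0+0-0=0; pred: 49+0-9=40

Answer: 0 40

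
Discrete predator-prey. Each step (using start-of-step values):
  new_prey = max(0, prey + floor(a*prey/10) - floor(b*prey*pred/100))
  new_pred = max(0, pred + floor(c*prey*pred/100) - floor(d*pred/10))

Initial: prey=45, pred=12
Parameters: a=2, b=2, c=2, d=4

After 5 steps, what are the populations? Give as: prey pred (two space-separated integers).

Answer: 6 32

Derivation:
Step 1: prey: 45+9-10=44; pred: 12+10-4=18
Step 2: prey: 44+8-15=37; pred: 18+15-7=26
Step 3: prey: 37+7-19=25; pred: 26+19-10=35
Step 4: prey: 25+5-17=13; pred: 35+17-14=38
Step 5: prey: 13+2-9=6; pred: 38+9-15=32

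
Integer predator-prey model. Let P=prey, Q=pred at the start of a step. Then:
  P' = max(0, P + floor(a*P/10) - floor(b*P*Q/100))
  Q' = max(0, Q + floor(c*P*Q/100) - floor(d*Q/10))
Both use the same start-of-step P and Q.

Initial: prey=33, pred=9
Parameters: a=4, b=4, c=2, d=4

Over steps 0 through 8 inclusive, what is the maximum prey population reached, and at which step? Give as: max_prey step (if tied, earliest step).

Answer: 35 1

Derivation:
Step 1: prey: 33+13-11=35; pred: 9+5-3=11
Step 2: prey: 35+14-15=34; pred: 11+7-4=14
Step 3: prey: 34+13-19=28; pred: 14+9-5=18
Step 4: prey: 28+11-20=19; pred: 18+10-7=21
Step 5: prey: 19+7-15=11; pred: 21+7-8=20
Step 6: prey: 11+4-8=7; pred: 20+4-8=16
Step 7: prey: 7+2-4=5; pred: 16+2-6=12
Step 8: prey: 5+2-2=5; pred: 12+1-4=9
Max prey = 35 at step 1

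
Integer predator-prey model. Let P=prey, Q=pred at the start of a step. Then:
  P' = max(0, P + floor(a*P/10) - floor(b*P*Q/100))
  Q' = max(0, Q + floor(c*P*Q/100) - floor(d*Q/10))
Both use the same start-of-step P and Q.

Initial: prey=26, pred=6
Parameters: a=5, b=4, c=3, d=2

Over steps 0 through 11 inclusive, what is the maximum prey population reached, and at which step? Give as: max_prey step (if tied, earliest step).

Step 1: prey: 26+13-6=33; pred: 6+4-1=9
Step 2: prey: 33+16-11=38; pred: 9+8-1=16
Step 3: prey: 38+19-24=33; pred: 16+18-3=31
Step 4: prey: 33+16-40=9; pred: 31+30-6=55
Step 5: prey: 9+4-19=0; pred: 55+14-11=58
Step 6: prey: 0+0-0=0; pred: 58+0-11=47
Step 7: prey: 0+0-0=0; pred: 47+0-9=38
Step 8: prey: 0+0-0=0; pred: 38+0-7=31
Step 9: prey: 0+0-0=0; pred: 31+0-6=25
Step 10: prey: 0+0-0=0; pred: 25+0-5=20
Step 11: prey: 0+0-0=0; pred: 20+0-4=16
Max prey = 38 at step 2

Answer: 38 2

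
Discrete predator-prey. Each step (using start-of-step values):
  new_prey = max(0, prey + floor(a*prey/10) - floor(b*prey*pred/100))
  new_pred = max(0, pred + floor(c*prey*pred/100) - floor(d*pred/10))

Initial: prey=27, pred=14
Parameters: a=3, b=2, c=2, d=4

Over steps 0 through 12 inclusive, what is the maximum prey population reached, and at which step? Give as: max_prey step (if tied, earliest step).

Answer: 28 1

Derivation:
Step 1: prey: 27+8-7=28; pred: 14+7-5=16
Step 2: prey: 28+8-8=28; pred: 16+8-6=18
Step 3: prey: 28+8-10=26; pred: 18+10-7=21
Step 4: prey: 26+7-10=23; pred: 21+10-8=23
Step 5: prey: 23+6-10=19; pred: 23+10-9=24
Step 6: prey: 19+5-9=15; pred: 24+9-9=24
Step 7: prey: 15+4-7=12; pred: 24+7-9=22
Step 8: prey: 12+3-5=10; pred: 22+5-8=19
Step 9: prey: 10+3-3=10; pred: 19+3-7=15
Step 10: prey: 10+3-3=10; pred: 15+3-6=12
Step 11: prey: 10+3-2=11; pred: 12+2-4=10
Step 12: prey: 11+3-2=12; pred: 10+2-4=8
Max prey = 28 at step 1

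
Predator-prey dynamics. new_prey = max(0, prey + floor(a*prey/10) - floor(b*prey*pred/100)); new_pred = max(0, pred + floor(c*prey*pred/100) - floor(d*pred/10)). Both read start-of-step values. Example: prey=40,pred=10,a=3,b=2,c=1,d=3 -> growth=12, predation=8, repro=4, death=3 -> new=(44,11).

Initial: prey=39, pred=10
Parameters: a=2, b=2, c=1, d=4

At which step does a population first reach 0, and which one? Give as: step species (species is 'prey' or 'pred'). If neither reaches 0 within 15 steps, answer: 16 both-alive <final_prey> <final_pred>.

Answer: 16 both-alive 39 9

Derivation:
Step 1: prey: 39+7-7=39; pred: 10+3-4=9
Step 2: prey: 39+7-7=39; pred: 9+3-3=9
Steps 3-15: state stable at prey=39, pred=9 (no change)
No extinction within 15 steps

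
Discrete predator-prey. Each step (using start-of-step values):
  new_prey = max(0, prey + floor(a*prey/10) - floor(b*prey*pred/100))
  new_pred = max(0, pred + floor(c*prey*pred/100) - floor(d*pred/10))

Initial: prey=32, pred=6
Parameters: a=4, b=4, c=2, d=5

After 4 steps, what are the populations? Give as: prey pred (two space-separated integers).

Answer: 48 14

Derivation:
Step 1: prey: 32+12-7=37; pred: 6+3-3=6
Step 2: prey: 37+14-8=43; pred: 6+4-3=7
Step 3: prey: 43+17-12=48; pred: 7+6-3=10
Step 4: prey: 48+19-19=48; pred: 10+9-5=14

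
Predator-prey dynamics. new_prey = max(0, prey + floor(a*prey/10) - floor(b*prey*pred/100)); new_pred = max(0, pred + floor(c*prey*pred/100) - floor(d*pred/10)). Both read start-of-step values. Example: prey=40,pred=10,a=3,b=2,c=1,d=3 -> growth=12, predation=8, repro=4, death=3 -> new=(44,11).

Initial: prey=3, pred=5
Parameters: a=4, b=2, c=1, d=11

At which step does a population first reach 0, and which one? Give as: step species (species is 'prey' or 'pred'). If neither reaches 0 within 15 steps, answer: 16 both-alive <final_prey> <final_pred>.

Step 1: prey: 3+1-0=4; pred: 5+0-5=0
First extinction: pred at step 1

Answer: 1 pred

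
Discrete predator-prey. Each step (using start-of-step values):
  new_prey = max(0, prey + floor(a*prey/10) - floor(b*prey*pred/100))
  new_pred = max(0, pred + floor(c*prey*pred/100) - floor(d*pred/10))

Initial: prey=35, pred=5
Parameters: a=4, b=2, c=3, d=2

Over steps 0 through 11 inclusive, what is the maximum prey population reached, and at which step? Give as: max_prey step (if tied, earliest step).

Step 1: prey: 35+14-3=46; pred: 5+5-1=9
Step 2: prey: 46+18-8=56; pred: 9+12-1=20
Step 3: prey: 56+22-22=56; pred: 20+33-4=49
Step 4: prey: 56+22-54=24; pred: 49+82-9=122
Step 5: prey: 24+9-58=0; pred: 122+87-24=185
Step 6: prey: 0+0-0=0; pred: 185+0-37=148
Step 7: prey: 0+0-0=0; pred: 148+0-29=119
Step 8: prey: 0+0-0=0; pred: 119+0-23=96
Step 9: prey: 0+0-0=0; pred: 96+0-19=77
Step 10: prey: 0+0-0=0; pred: 77+0-15=62
Step 11: prey: 0+0-0=0; pred: 62+0-12=50
Max prey = 56 at step 2

Answer: 56 2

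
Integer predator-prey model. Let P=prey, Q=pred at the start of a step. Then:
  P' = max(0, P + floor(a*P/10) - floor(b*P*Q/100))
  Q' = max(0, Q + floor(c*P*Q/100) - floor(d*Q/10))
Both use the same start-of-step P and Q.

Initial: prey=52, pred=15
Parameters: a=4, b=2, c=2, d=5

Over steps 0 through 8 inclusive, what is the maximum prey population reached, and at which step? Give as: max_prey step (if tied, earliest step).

Step 1: prey: 52+20-15=57; pred: 15+15-7=23
Step 2: prey: 57+22-26=53; pred: 23+26-11=38
Step 3: prey: 53+21-40=34; pred: 38+40-19=59
Step 4: prey: 34+13-40=7; pred: 59+40-29=70
Step 5: prey: 7+2-9=0; pred: 70+9-35=44
Step 6: prey: 0+0-0=0; pred: 44+0-22=22
Step 7: prey: 0+0-0=0; pred: 22+0-11=11
Step 8: prey: 0+0-0=0; pred: 11+0-5=6
Max prey = 57 at step 1

Answer: 57 1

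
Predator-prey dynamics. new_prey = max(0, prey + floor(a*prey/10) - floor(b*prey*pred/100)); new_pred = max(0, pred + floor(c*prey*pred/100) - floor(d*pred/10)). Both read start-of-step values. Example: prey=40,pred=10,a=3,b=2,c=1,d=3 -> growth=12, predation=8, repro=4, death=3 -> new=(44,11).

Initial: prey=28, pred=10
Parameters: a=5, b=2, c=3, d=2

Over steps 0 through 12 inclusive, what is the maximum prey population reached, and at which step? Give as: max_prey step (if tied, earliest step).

Step 1: prey: 28+14-5=37; pred: 10+8-2=16
Step 2: prey: 37+18-11=44; pred: 16+17-3=30
Step 3: prey: 44+22-26=40; pred: 30+39-6=63
Step 4: prey: 40+20-50=10; pred: 63+75-12=126
Step 5: prey: 10+5-25=0; pred: 126+37-25=138
Step 6: prey: 0+0-0=0; pred: 138+0-27=111
Step 7: prey: 0+0-0=0; pred: 111+0-22=89
Step 8: prey: 0+0-0=0; pred: 89+0-17=72
Step 9: prey: 0+0-0=0; pred: 72+0-14=58
Step 10: prey: 0+0-0=0; pred: 58+0-11=47
Step 11: prey: 0+0-0=0; pred: 47+0-9=38
Step 12: prey: 0+0-0=0; pred: 38+0-7=31
Max prey = 44 at step 2

Answer: 44 2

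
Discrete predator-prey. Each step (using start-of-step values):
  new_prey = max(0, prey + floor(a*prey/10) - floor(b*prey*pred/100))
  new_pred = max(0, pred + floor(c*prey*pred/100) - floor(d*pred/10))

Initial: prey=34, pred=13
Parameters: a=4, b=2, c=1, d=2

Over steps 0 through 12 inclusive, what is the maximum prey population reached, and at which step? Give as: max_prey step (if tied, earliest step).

Answer: 46 3

Derivation:
Step 1: prey: 34+13-8=39; pred: 13+4-2=15
Step 2: prey: 39+15-11=43; pred: 15+5-3=17
Step 3: prey: 43+17-14=46; pred: 17+7-3=21
Step 4: prey: 46+18-19=45; pred: 21+9-4=26
Step 5: prey: 45+18-23=40; pred: 26+11-5=32
Step 6: prey: 40+16-25=31; pred: 32+12-6=38
Step 7: prey: 31+12-23=20; pred: 38+11-7=42
Step 8: prey: 20+8-16=12; pred: 42+8-8=42
Step 9: prey: 12+4-10=6; pred: 42+5-8=39
Step 10: prey: 6+2-4=4; pred: 39+2-7=34
Step 11: prey: 4+1-2=3; pred: 34+1-6=29
Step 12: prey: 3+1-1=3; pred: 29+0-5=24
Max prey = 46 at step 3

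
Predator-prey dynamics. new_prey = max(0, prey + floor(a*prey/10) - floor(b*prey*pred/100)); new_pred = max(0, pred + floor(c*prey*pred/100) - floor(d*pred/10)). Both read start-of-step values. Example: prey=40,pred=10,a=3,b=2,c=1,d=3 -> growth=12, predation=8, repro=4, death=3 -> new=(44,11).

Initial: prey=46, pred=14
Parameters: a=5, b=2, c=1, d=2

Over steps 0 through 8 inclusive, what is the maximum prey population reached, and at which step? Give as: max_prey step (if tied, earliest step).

Answer: 65 2

Derivation:
Step 1: prey: 46+23-12=57; pred: 14+6-2=18
Step 2: prey: 57+28-20=65; pred: 18+10-3=25
Step 3: prey: 65+32-32=65; pred: 25+16-5=36
Step 4: prey: 65+32-46=51; pred: 36+23-7=52
Step 5: prey: 51+25-53=23; pred: 52+26-10=68
Step 6: prey: 23+11-31=3; pred: 68+15-13=70
Step 7: prey: 3+1-4=0; pred: 70+2-14=58
Step 8: prey: 0+0-0=0; pred: 58+0-11=47
Max prey = 65 at step 2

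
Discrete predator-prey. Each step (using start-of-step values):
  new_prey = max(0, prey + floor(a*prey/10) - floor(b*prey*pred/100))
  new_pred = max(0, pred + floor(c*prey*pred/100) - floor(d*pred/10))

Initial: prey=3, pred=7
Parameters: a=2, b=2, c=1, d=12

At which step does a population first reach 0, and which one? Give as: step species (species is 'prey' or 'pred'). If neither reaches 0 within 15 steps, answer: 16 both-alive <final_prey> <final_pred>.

Answer: 1 pred

Derivation:
Step 1: prey: 3+0-0=3; pred: 7+0-8=0
First extinction: pred at step 1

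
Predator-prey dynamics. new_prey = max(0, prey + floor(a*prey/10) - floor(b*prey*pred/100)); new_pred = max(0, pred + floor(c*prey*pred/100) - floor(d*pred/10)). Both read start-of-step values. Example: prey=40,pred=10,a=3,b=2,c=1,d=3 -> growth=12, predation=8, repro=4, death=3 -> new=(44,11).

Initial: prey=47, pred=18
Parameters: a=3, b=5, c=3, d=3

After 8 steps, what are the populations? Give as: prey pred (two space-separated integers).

Step 1: prey: 47+14-42=19; pred: 18+25-5=38
Step 2: prey: 19+5-36=0; pred: 38+21-11=48
Step 3: prey: 0+0-0=0; pred: 48+0-14=34
Step 4: prey: 0+0-0=0; pred: 34+0-10=24
Step 5: prey: 0+0-0=0; pred: 24+0-7=17
Step 6: prey: 0+0-0=0; pred: 17+0-5=12
Step 7: prey: 0+0-0=0; pred: 12+0-3=9
Step 8: prey: 0+0-0=0; pred: 9+0-2=7

Answer: 0 7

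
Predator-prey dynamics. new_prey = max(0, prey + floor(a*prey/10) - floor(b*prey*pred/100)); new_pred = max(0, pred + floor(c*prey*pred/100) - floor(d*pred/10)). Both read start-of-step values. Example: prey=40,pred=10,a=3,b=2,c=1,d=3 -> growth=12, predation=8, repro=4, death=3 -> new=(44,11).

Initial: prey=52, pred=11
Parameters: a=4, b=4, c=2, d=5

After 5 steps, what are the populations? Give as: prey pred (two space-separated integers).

Answer: 1 12

Derivation:
Step 1: prey: 52+20-22=50; pred: 11+11-5=17
Step 2: prey: 50+20-34=36; pred: 17+17-8=26
Step 3: prey: 36+14-37=13; pred: 26+18-13=31
Step 4: prey: 13+5-16=2; pred: 31+8-15=24
Step 5: prey: 2+0-1=1; pred: 24+0-12=12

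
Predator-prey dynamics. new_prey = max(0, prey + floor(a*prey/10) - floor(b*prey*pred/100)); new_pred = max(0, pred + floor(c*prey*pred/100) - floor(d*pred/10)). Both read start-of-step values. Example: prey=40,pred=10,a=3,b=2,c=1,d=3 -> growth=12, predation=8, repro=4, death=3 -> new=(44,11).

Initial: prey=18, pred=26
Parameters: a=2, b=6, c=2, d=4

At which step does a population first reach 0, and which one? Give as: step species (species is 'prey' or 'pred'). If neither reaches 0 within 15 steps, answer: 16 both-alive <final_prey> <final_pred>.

Answer: 1 prey

Derivation:
Step 1: prey: 18+3-28=0; pred: 26+9-10=25
First extinction: prey at step 1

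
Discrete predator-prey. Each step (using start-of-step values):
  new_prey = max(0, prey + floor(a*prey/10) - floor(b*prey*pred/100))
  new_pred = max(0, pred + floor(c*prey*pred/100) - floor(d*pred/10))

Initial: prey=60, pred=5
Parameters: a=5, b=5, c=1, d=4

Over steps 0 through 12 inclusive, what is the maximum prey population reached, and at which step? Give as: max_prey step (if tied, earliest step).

Answer: 99 3

Derivation:
Step 1: prey: 60+30-15=75; pred: 5+3-2=6
Step 2: prey: 75+37-22=90; pred: 6+4-2=8
Step 3: prey: 90+45-36=99; pred: 8+7-3=12
Step 4: prey: 99+49-59=89; pred: 12+11-4=19
Step 5: prey: 89+44-84=49; pred: 19+16-7=28
Step 6: prey: 49+24-68=5; pred: 28+13-11=30
Step 7: prey: 5+2-7=0; pred: 30+1-12=19
Step 8: prey: 0+0-0=0; pred: 19+0-7=12
Step 9: prey: 0+0-0=0; pred: 12+0-4=8
Step 10: prey: 0+0-0=0; pred: 8+0-3=5
Step 11: prey: 0+0-0=0; pred: 5+0-2=3
Step 12: prey: 0+0-0=0; pred: 3+0-1=2
Max prey = 99 at step 3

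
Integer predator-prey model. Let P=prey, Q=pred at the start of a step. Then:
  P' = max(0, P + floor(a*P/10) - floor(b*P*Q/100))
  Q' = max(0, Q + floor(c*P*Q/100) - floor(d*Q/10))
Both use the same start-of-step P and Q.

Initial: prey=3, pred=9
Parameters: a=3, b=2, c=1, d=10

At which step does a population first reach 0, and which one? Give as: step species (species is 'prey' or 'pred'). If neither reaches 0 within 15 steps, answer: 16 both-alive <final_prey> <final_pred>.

Step 1: prey: 3+0-0=3; pred: 9+0-9=0
First extinction: pred at step 1

Answer: 1 pred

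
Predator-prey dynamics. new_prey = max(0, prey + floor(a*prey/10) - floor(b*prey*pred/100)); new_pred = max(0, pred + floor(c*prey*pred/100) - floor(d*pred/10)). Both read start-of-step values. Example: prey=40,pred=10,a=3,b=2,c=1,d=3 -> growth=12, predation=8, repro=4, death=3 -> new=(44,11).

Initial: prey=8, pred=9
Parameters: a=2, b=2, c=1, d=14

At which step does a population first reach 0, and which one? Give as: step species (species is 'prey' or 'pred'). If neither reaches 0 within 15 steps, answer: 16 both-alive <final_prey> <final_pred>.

Answer: 1 pred

Derivation:
Step 1: prey: 8+1-1=8; pred: 9+0-12=0
First extinction: pred at step 1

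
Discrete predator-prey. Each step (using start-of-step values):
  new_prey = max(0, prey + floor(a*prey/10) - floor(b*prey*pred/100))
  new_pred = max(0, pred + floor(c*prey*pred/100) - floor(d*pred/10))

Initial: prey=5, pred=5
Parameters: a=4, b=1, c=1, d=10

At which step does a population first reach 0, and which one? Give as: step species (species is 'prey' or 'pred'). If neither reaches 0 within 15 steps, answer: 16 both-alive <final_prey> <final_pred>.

Step 1: prey: 5+2-0=7; pred: 5+0-5=0
First extinction: pred at step 1

Answer: 1 pred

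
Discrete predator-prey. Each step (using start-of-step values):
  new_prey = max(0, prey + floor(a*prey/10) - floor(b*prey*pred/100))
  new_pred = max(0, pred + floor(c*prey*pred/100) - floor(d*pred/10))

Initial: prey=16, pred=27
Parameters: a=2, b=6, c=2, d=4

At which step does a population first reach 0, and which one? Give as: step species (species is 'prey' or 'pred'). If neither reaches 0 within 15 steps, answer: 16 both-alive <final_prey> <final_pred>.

Answer: 1 prey

Derivation:
Step 1: prey: 16+3-25=0; pred: 27+8-10=25
First extinction: prey at step 1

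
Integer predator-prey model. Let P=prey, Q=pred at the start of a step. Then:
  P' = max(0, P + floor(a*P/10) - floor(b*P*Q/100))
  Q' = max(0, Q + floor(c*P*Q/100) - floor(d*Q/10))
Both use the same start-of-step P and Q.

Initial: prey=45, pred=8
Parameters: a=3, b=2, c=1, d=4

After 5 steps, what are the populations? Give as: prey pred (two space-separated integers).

Step 1: prey: 45+13-7=51; pred: 8+3-3=8
Step 2: prey: 51+15-8=58; pred: 8+4-3=9
Step 3: prey: 58+17-10=65; pred: 9+5-3=11
Step 4: prey: 65+19-14=70; pred: 11+7-4=14
Step 5: prey: 70+21-19=72; pred: 14+9-5=18

Answer: 72 18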